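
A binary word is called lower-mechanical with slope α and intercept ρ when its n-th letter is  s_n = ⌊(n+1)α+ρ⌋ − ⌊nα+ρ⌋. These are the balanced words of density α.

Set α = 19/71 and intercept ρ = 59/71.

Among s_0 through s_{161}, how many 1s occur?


44

#1s = Σ_{n=0}^{161} s_n = Σ_{n=0}^{161} (⌊(n+1)α+ρ⌋ − ⌊nα+ρ⌋)
the sum telescopes: every ⌊nα+ρ⌋ with 0 < n < 162 appears once with + and once with −, leaving ⌊162α+ρ⌋ − ⌊0·α+ρ⌋
162α + ρ = (162·19 + 59) / 71 = 3137/71
ρ = 59/71
⌊3137/71⌋ = 44,  ⌊59/71⌋ = 0
#1s = 44 − 0 = 44


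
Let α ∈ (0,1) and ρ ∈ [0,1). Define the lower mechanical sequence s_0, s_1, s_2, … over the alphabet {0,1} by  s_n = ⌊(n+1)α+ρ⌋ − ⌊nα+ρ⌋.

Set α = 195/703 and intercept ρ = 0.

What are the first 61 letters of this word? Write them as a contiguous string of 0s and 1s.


n=0: ⌊(1·195)/703⌋ − ⌊(0·195)/703⌋ = ⌊195/703⌋ − ⌊0/703⌋ = 0 − 0 = 0
n=1: ⌊(2·195)/703⌋ − ⌊(1·195)/703⌋ = ⌊390/703⌋ − ⌊195/703⌋ = 0 − 0 = 0
n=2: ⌊(3·195)/703⌋ − ⌊(2·195)/703⌋ = ⌊585/703⌋ − ⌊390/703⌋ = 0 − 0 = 0
n=3: ⌊(4·195)/703⌋ − ⌊(3·195)/703⌋ = ⌊780/703⌋ − ⌊585/703⌋ = 1 − 0 = 1
n=4: ⌊(5·195)/703⌋ − ⌊(4·195)/703⌋ = ⌊975/703⌋ − ⌊780/703⌋ = 1 − 1 = 0
n=5: ⌊(6·195)/703⌋ − ⌊(5·195)/703⌋ = ⌊1170/703⌋ − ⌊975/703⌋ = 1 − 1 = 0
n=6: ⌊(7·195)/703⌋ − ⌊(6·195)/703⌋ = ⌊1365/703⌋ − ⌊1170/703⌋ = 1 − 1 = 0
n=7: ⌊(8·195)/703⌋ − ⌊(7·195)/703⌋ = ⌊1560/703⌋ − ⌊1365/703⌋ = 2 − 1 = 1
n=8: ⌊(9·195)/703⌋ − ⌊(8·195)/703⌋ = ⌊1755/703⌋ − ⌊1560/703⌋ = 2 − 2 = 0
n=9: ⌊(10·195)/703⌋ − ⌊(9·195)/703⌋ = ⌊1950/703⌋ − ⌊1755/703⌋ = 2 − 2 = 0
n=10: ⌊(11·195)/703⌋ − ⌊(10·195)/703⌋ = ⌊2145/703⌋ − ⌊1950/703⌋ = 3 − 2 = 1
n=11: ⌊(12·195)/703⌋ − ⌊(11·195)/703⌋ = ⌊2340/703⌋ − ⌊2145/703⌋ = 3 − 3 = 0
n=12: ⌊(13·195)/703⌋ − ⌊(12·195)/703⌋ = ⌊2535/703⌋ − ⌊2340/703⌋ = 3 − 3 = 0
n=13: ⌊(14·195)/703⌋ − ⌊(13·195)/703⌋ = ⌊2730/703⌋ − ⌊2535/703⌋ = 3 − 3 = 0
n=14: ⌊(15·195)/703⌋ − ⌊(14·195)/703⌋ = ⌊2925/703⌋ − ⌊2730/703⌋ = 4 − 3 = 1
n=15: ⌊(16·195)/703⌋ − ⌊(15·195)/703⌋ = ⌊3120/703⌋ − ⌊2925/703⌋ = 4 − 4 = 0
n=16: ⌊(17·195)/703⌋ − ⌊(16·195)/703⌋ = ⌊3315/703⌋ − ⌊3120/703⌋ = 4 − 4 = 0
n=17: ⌊(18·195)/703⌋ − ⌊(17·195)/703⌋ = ⌊3510/703⌋ − ⌊3315/703⌋ = 4 − 4 = 0
n=18: ⌊(19·195)/703⌋ − ⌊(18·195)/703⌋ = ⌊3705/703⌋ − ⌊3510/703⌋ = 5 − 4 = 1
n=19: ⌊(20·195)/703⌋ − ⌊(19·195)/703⌋ = ⌊3900/703⌋ − ⌊3705/703⌋ = 5 − 5 = 0
n=20: ⌊(21·195)/703⌋ − ⌊(20·195)/703⌋ = ⌊4095/703⌋ − ⌊3900/703⌋ = 5 − 5 = 0
n=21: ⌊(22·195)/703⌋ − ⌊(21·195)/703⌋ = ⌊4290/703⌋ − ⌊4095/703⌋ = 6 − 5 = 1
n=22: ⌊(23·195)/703⌋ − ⌊(22·195)/703⌋ = ⌊4485/703⌋ − ⌊4290/703⌋ = 6 − 6 = 0
n=23: ⌊(24·195)/703⌋ − ⌊(23·195)/703⌋ = ⌊4680/703⌋ − ⌊4485/703⌋ = 6 − 6 = 0
n=24: ⌊(25·195)/703⌋ − ⌊(24·195)/703⌋ = ⌊4875/703⌋ − ⌊4680/703⌋ = 6 − 6 = 0
n=25: ⌊(26·195)/703⌋ − ⌊(25·195)/703⌋ = ⌊5070/703⌋ − ⌊4875/703⌋ = 7 − 6 = 1
n=26: ⌊(27·195)/703⌋ − ⌊(26·195)/703⌋ = ⌊5265/703⌋ − ⌊5070/703⌋ = 7 − 7 = 0
n=27: ⌊(28·195)/703⌋ − ⌊(27·195)/703⌋ = ⌊5460/703⌋ − ⌊5265/703⌋ = 7 − 7 = 0
n=28: ⌊(29·195)/703⌋ − ⌊(28·195)/703⌋ = ⌊5655/703⌋ − ⌊5460/703⌋ = 8 − 7 = 1
n=29: ⌊(30·195)/703⌋ − ⌊(29·195)/703⌋ = ⌊5850/703⌋ − ⌊5655/703⌋ = 8 − 8 = 0
n=30: ⌊(31·195)/703⌋ − ⌊(30·195)/703⌋ = ⌊6045/703⌋ − ⌊5850/703⌋ = 8 − 8 = 0
n=31: ⌊(32·195)/703⌋ − ⌊(31·195)/703⌋ = ⌊6240/703⌋ − ⌊6045/703⌋ = 8 − 8 = 0
n=32: ⌊(33·195)/703⌋ − ⌊(32·195)/703⌋ = ⌊6435/703⌋ − ⌊6240/703⌋ = 9 − 8 = 1
n=33: ⌊(34·195)/703⌋ − ⌊(33·195)/703⌋ = ⌊6630/703⌋ − ⌊6435/703⌋ = 9 − 9 = 0
n=34: ⌊(35·195)/703⌋ − ⌊(34·195)/703⌋ = ⌊6825/703⌋ − ⌊6630/703⌋ = 9 − 9 = 0
n=35: ⌊(36·195)/703⌋ − ⌊(35·195)/703⌋ = ⌊7020/703⌋ − ⌊6825/703⌋ = 9 − 9 = 0
n=36: ⌊(37·195)/703⌋ − ⌊(36·195)/703⌋ = ⌊7215/703⌋ − ⌊7020/703⌋ = 10 − 9 = 1
n=37: ⌊(38·195)/703⌋ − ⌊(37·195)/703⌋ = ⌊7410/703⌋ − ⌊7215/703⌋ = 10 − 10 = 0
n=38: ⌊(39·195)/703⌋ − ⌊(38·195)/703⌋ = ⌊7605/703⌋ − ⌊7410/703⌋ = 10 − 10 = 0
n=39: ⌊(40·195)/703⌋ − ⌊(39·195)/703⌋ = ⌊7800/703⌋ − ⌊7605/703⌋ = 11 − 10 = 1
n=40: ⌊(41·195)/703⌋ − ⌊(40·195)/703⌋ = ⌊7995/703⌋ − ⌊7800/703⌋ = 11 − 11 = 0
n=41: ⌊(42·195)/703⌋ − ⌊(41·195)/703⌋ = ⌊8190/703⌋ − ⌊7995/703⌋ = 11 − 11 = 0
n=42: ⌊(43·195)/703⌋ − ⌊(42·195)/703⌋ = ⌊8385/703⌋ − ⌊8190/703⌋ = 11 − 11 = 0
n=43: ⌊(44·195)/703⌋ − ⌊(43·195)/703⌋ = ⌊8580/703⌋ − ⌊8385/703⌋ = 12 − 11 = 1
n=44: ⌊(45·195)/703⌋ − ⌊(44·195)/703⌋ = ⌊8775/703⌋ − ⌊8580/703⌋ = 12 − 12 = 0
n=45: ⌊(46·195)/703⌋ − ⌊(45·195)/703⌋ = ⌊8970/703⌋ − ⌊8775/703⌋ = 12 − 12 = 0
n=46: ⌊(47·195)/703⌋ − ⌊(46·195)/703⌋ = ⌊9165/703⌋ − ⌊8970/703⌋ = 13 − 12 = 1
n=47: ⌊(48·195)/703⌋ − ⌊(47·195)/703⌋ = ⌊9360/703⌋ − ⌊9165/703⌋ = 13 − 13 = 0
n=48: ⌊(49·195)/703⌋ − ⌊(48·195)/703⌋ = ⌊9555/703⌋ − ⌊9360/703⌋ = 13 − 13 = 0
n=49: ⌊(50·195)/703⌋ − ⌊(49·195)/703⌋ = ⌊9750/703⌋ − ⌊9555/703⌋ = 13 − 13 = 0
n=50: ⌊(51·195)/703⌋ − ⌊(50·195)/703⌋ = ⌊9945/703⌋ − ⌊9750/703⌋ = 14 − 13 = 1
n=51: ⌊(52·195)/703⌋ − ⌊(51·195)/703⌋ = ⌊10140/703⌋ − ⌊9945/703⌋ = 14 − 14 = 0
n=52: ⌊(53·195)/703⌋ − ⌊(52·195)/703⌋ = ⌊10335/703⌋ − ⌊10140/703⌋ = 14 − 14 = 0
n=53: ⌊(54·195)/703⌋ − ⌊(53·195)/703⌋ = ⌊10530/703⌋ − ⌊10335/703⌋ = 14 − 14 = 0
n=54: ⌊(55·195)/703⌋ − ⌊(54·195)/703⌋ = ⌊10725/703⌋ − ⌊10530/703⌋ = 15 − 14 = 1
n=55: ⌊(56·195)/703⌋ − ⌊(55·195)/703⌋ = ⌊10920/703⌋ − ⌊10725/703⌋ = 15 − 15 = 0
n=56: ⌊(57·195)/703⌋ − ⌊(56·195)/703⌋ = ⌊11115/703⌋ − ⌊10920/703⌋ = 15 − 15 = 0
n=57: ⌊(58·195)/703⌋ − ⌊(57·195)/703⌋ = ⌊11310/703⌋ − ⌊11115/703⌋ = 16 − 15 = 1
n=58: ⌊(59·195)/703⌋ − ⌊(58·195)/703⌋ = ⌊11505/703⌋ − ⌊11310/703⌋ = 16 − 16 = 0
n=59: ⌊(60·195)/703⌋ − ⌊(59·195)/703⌋ = ⌊11700/703⌋ − ⌊11505/703⌋ = 16 − 16 = 0
n=60: ⌊(61·195)/703⌋ − ⌊(60·195)/703⌋ = ⌊11895/703⌋ − ⌊11700/703⌋ = 16 − 16 = 0

0001000100100010001001000100100010001001000100100010001001000


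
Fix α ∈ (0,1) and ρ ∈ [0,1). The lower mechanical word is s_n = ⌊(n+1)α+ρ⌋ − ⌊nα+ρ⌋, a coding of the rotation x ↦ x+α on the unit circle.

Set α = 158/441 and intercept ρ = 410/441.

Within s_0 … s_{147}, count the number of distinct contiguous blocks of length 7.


t_n = ⌊(n·158+410)/441⌋ for n = 0 … 148:
  n=0…9: ⌊410/441⌋=0 ⌊568/441⌋=1 ⌊726/441⌋=1 ⌊884/441⌋=2 ⌊1042/441⌋=2 ⌊1200/441⌋=2 ⌊1358/441⌋=3 ⌊1516/441⌋=3 ⌊1674/441⌋=3 ⌊1832/441⌋=4
  n=10…19: ⌊1990/441⌋=4 ⌊2148/441⌋=4 ⌊2306/441⌋=5 ⌊2464/441⌋=5 ⌊2622/441⌋=5 ⌊2780/441⌋=6 ⌊2938/441⌋=6 ⌊3096/441⌋=7 ⌊3254/441⌋=7 ⌊3412/441⌋=7
  n=20…29: ⌊3570/441⌋=8 ⌊3728/441⌋=8 ⌊3886/441⌋=8 ⌊4044/441⌋=9 ⌊4202/441⌋=9 ⌊4360/441⌋=9 ⌊4518/441⌋=10 ⌊4676/441⌋=10 ⌊4834/441⌋=10 ⌊4992/441⌋=11
  n=30…39: ⌊5150/441⌋=11 ⌊5308/441⌋=12 ⌊5466/441⌋=12 ⌊5624/441⌋=12 ⌊5782/441⌋=13 ⌊5940/441⌋=13 ⌊6098/441⌋=13 ⌊6256/441⌋=14 ⌊6414/441⌋=14 ⌊6572/441⌋=14
  n=40…49: ⌊6730/441⌋=15 ⌊6888/441⌋=15 ⌊7046/441⌋=15 ⌊7204/441⌋=16 ⌊7362/441⌋=16 ⌊7520/441⌋=17 ⌊7678/441⌋=17 ⌊7836/441⌋=17 ⌊7994/441⌋=18 ⌊8152/441⌋=18
  n=50…59: ⌊8310/441⌋=18 ⌊8468/441⌋=19 ⌊8626/441⌋=19 ⌊8784/441⌋=19 ⌊8942/441⌋=20 ⌊9100/441⌋=20 ⌊9258/441⌋=20 ⌊9416/441⌋=21 ⌊9574/441⌋=21 ⌊9732/441⌋=22
  n=60…69: ⌊9890/441⌋=22 ⌊10048/441⌋=22 ⌊10206/441⌋=23 ⌊10364/441⌋=23 ⌊10522/441⌋=23 ⌊10680/441⌋=24 ⌊10838/441⌋=24 ⌊10996/441⌋=24 ⌊11154/441⌋=25 ⌊11312/441⌋=25
  n=70…79: ⌊11470/441⌋=26 ⌊11628/441⌋=26 ⌊11786/441⌋=26 ⌊11944/441⌋=27 ⌊12102/441⌋=27 ⌊12260/441⌋=27 ⌊12418/441⌋=28 ⌊12576/441⌋=28 ⌊12734/441⌋=28 ⌊12892/441⌋=29
  n=80…89: ⌊13050/441⌋=29 ⌊13208/441⌋=29 ⌊13366/441⌋=30 ⌊13524/441⌋=30 ⌊13682/441⌋=31 ⌊13840/441⌋=31 ⌊13998/441⌋=31 ⌊14156/441⌋=32 ⌊14314/441⌋=32 ⌊14472/441⌋=32
  n=90…99: ⌊14630/441⌋=33 ⌊14788/441⌋=33 ⌊14946/441⌋=33 ⌊15104/441⌋=34 ⌊15262/441⌋=34 ⌊15420/441⌋=34 ⌊15578/441⌋=35 ⌊15736/441⌋=35 ⌊15894/441⌋=36 ⌊16052/441⌋=36
  n=100…109: ⌊16210/441⌋=36 ⌊16368/441⌋=37 ⌊16526/441⌋=37 ⌊16684/441⌋=37 ⌊16842/441⌋=38 ⌊17000/441⌋=38 ⌊17158/441⌋=38 ⌊17316/441⌋=39 ⌊17474/441⌋=39 ⌊17632/441⌋=39
  n=110…119: ⌊17790/441⌋=40 ⌊17948/441⌋=40 ⌊18106/441⌋=41 ⌊18264/441⌋=41 ⌊18422/441⌋=41 ⌊18580/441⌋=42 ⌊18738/441⌋=42 ⌊18896/441⌋=42 ⌊19054/441⌋=43 ⌊19212/441⌋=43
  n=120…129: ⌊19370/441⌋=43 ⌊19528/441⌋=44 ⌊19686/441⌋=44 ⌊19844/441⌋=44 ⌊20002/441⌋=45 ⌊20160/441⌋=45 ⌊20318/441⌋=46 ⌊20476/441⌋=46 ⌊20634/441⌋=46 ⌊20792/441⌋=47
  n=130…139: ⌊20950/441⌋=47 ⌊21108/441⌋=47 ⌊21266/441⌋=48 ⌊21424/441⌋=48 ⌊21582/441⌋=48 ⌊21740/441⌋=49 ⌊21898/441⌋=49 ⌊22056/441⌋=50 ⌊22214/441⌋=50 ⌊22372/441⌋=50
  n=140…148: ⌊22530/441⌋=51 ⌊22688/441⌋=51 ⌊22846/441⌋=51 ⌊23004/441⌋=52 ⌊23162/441⌋=52 ⌊23320/441⌋=52 ⌊23478/441⌋=53 ⌊23636/441⌋=53 ⌊23794/441⌋=53
s_n = t_(n+1) − t_n for n = 0 … 147 gives
prefix = 1010010010010010100100100100101001001001001010010010010010100100100101001001001001010010010010010100100100100101001001001001010010010010100100100100
slide a length-7 window over [0..6] … [141..147] (142 windows); first occurrence of each distinct factor:
  [  0..  6] 1010010
  [  1..  7] 0100100
  [  2..  8] 1001001
  [  3..  9] 0010010
  [ 10.. 16] 0100101
  [ 11.. 17] 1001010
  [ 12.. 18] 0010100
  [ 13.. 19] 0101001
  (the other 134 windows repeat one of these)
distinct factors: {0010010, 0010100, 0100100, 0100101, 0101001, 1001001, 1001010, 1010010}
count = 8  (Sturmian bound for length 7 is 8)

8


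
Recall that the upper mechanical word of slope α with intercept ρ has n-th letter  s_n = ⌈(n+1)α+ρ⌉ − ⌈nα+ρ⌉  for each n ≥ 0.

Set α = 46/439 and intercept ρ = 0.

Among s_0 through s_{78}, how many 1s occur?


#1s = Σ_{n=0}^{78} s_n = Σ_{n=0}^{78} (⌈(n+1)α+ρ⌉ − ⌈nα+ρ⌉)
the sum telescopes: every ⌈nα+ρ⌉ with 0 < n < 79 appears once with + and once with −, leaving ⌈79α+ρ⌉ − ⌈0·α+ρ⌉
79α + ρ = (79·46) / 439 = 3634/439
ρ = 0/439
⌈3634/439⌉ = 9,  ⌈0/439⌉ = 0
#1s = 9 − 0 = 9

9


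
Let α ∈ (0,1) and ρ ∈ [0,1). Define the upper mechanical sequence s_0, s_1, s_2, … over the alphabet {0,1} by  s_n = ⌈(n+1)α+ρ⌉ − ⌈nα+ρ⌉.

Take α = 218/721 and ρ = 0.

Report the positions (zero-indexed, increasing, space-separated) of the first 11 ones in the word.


n=0: ⌈218/721⌉−⌈0/721⌉ = 1−0 = 1  ← one
n=1: ⌈436/721⌉−⌈218/721⌉ = 1−1 = 0
n=2: ⌈654/721⌉−⌈436/721⌉ = 1−1 = 0
n=3: ⌈872/721⌉−⌈654/721⌉ = 2−1 = 1  ← one
n=4: ⌈1090/721⌉−⌈872/721⌉ = 2−2 = 0
n=5: ⌈1308/721⌉−⌈1090/721⌉ = 2−2 = 0
n=6: ⌈1526/721⌉−⌈1308/721⌉ = 3−2 = 1  ← one
n=7: ⌈1744/721⌉−⌈1526/721⌉ = 3−3 = 0
n=8: ⌈1962/721⌉−⌈1744/721⌉ = 3−3 = 0
n=9: ⌈2180/721⌉−⌈1962/721⌉ = 4−3 = 1  ← one
n=10: ⌈2398/721⌉−⌈2180/721⌉ = 4−4 = 0
n=11: ⌈2616/721⌉−⌈2398/721⌉ = 4−4 = 0
n=12: ⌈2834/721⌉−⌈2616/721⌉ = 4−4 = 0
n=13: ⌈3052/721⌉−⌈2834/721⌉ = 5−4 = 1  ← one
n=14: ⌈3270/721⌉−⌈3052/721⌉ = 5−5 = 0
n=15: ⌈3488/721⌉−⌈3270/721⌉ = 5−5 = 0
n=16: ⌈3706/721⌉−⌈3488/721⌉ = 6−5 = 1  ← one
n=17: ⌈3924/721⌉−⌈3706/721⌉ = 6−6 = 0
n=18: ⌈4142/721⌉−⌈3924/721⌉ = 6−6 = 0
n=19: ⌈4360/721⌉−⌈4142/721⌉ = 7−6 = 1  ← one
n=20: ⌈4578/721⌉−⌈4360/721⌉ = 7−7 = 0
n=21: ⌈4796/721⌉−⌈4578/721⌉ = 7−7 = 0
n=22: ⌈5014/721⌉−⌈4796/721⌉ = 7−7 = 0
n=23: ⌈5232/721⌉−⌈5014/721⌉ = 8−7 = 1  ← one
n=24: ⌈5450/721⌉−⌈5232/721⌉ = 8−8 = 0
n=25: ⌈5668/721⌉−⌈5450/721⌉ = 8−8 = 0
n=26: ⌈5886/721⌉−⌈5668/721⌉ = 9−8 = 1  ← one
n=27: ⌈6104/721⌉−⌈5886/721⌉ = 9−9 = 0
n=28: ⌈6322/721⌉−⌈6104/721⌉ = 9−9 = 0
n=29: ⌈6540/721⌉−⌈6322/721⌉ = 10−9 = 1  ← one
n=30: ⌈6758/721⌉−⌈6540/721⌉ = 10−10 = 0
n=31: ⌈6976/721⌉−⌈6758/721⌉ = 10−10 = 0
n=32: ⌈7194/721⌉−⌈6976/721⌉ = 10−10 = 0
n=33: ⌈7412/721⌉−⌈7194/721⌉ = 11−10 = 1  ← one
positions of the first 11 ones: 0 3 6 9 13 16 19 23 26 29 33

0 3 6 9 13 16 19 23 26 29 33


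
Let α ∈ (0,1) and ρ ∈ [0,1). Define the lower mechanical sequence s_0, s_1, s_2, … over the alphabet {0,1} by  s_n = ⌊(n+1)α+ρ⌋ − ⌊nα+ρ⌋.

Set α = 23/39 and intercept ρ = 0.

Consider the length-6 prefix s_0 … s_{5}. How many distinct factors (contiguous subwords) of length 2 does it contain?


2

t_n = ⌊(n·23)/39⌋ for n = 0 … 6:
  n=0…6: ⌊0/39⌋=0 ⌊23/39⌋=0 ⌊46/39⌋=1 ⌊69/39⌋=1 ⌊92/39⌋=2 ⌊115/39⌋=2 ⌊138/39⌋=3
s_n = t_(n+1) − t_n for n = 0 … 5 gives
prefix = 010101
slide a length-2 window over [0..1] … [4..5] (5 windows); first occurrence of each distinct factor:
  [  0..  1] 01
  [  1..  2] 10
  (the other 3 windows repeat one of these)
distinct factors: {01, 10}
count = 2  (Sturmian bound for length 2 is 3)


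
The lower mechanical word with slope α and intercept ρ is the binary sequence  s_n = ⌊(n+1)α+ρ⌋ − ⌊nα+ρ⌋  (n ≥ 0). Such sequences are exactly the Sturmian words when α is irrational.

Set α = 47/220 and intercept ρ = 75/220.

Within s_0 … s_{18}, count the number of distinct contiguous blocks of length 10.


9

t_n = ⌊(n·47+75)/220⌋ for n = 0 … 19:
  n=0…9: ⌊75/220⌋=0 ⌊122/220⌋=0 ⌊169/220⌋=0 ⌊216/220⌋=0 ⌊263/220⌋=1 ⌊310/220⌋=1 ⌊357/220⌋=1 ⌊404/220⌋=1 ⌊451/220⌋=2 ⌊498/220⌋=2
  n=10…19: ⌊545/220⌋=2 ⌊592/220⌋=2 ⌊639/220⌋=2 ⌊686/220⌋=3 ⌊733/220⌋=3 ⌊780/220⌋=3 ⌊827/220⌋=3 ⌊874/220⌋=3 ⌊921/220⌋=4 ⌊968/220⌋=4
s_n = t_(n+1) − t_n for n = 0 … 18 gives
prefix = 0001000100001000010
slide a length-10 window over [0..9] … [9..18] (10 windows); first occurrence of each distinct factor:
  [  0..  9] 0001000100
  [  1.. 10] 0010001000
  [  2.. 11] 0100010000
  [  3.. 12] 1000100001
  [  4.. 13] 0001000010
  [  5.. 14] 0010000100
  [  6.. 15] 0100001000
  [  7.. 16] 1000010000
  [  8.. 17] 0000100001
  (the other 1 window repeats one of these)
distinct factors: {0000100001, 0001000010, 0001000100, 0010000100, 0010001000, 0100001000, 0100010000, 1000010000, 1000100001}
count = 9  (Sturmian bound for length 10 is 11)


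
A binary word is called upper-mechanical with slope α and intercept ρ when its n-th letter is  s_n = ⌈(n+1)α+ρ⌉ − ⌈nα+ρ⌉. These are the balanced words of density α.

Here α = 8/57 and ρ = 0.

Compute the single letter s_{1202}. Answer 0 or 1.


(n+1)α + ρ = (1203·8) / 57 = 9624/57
nα + ρ     = (1202·8) / 57 = 9616/57
⌈9624/57⌉ = 169,  ⌈9616/57⌉ = 169
s_{1202} = 169 − 169 = 0

0


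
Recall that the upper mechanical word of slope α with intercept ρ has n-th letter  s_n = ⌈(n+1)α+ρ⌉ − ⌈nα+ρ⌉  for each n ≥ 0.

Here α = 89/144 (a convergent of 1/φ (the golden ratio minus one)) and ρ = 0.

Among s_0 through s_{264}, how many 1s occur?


164

#1s = Σ_{n=0}^{264} s_n = Σ_{n=0}^{264} (⌈(n+1)α+ρ⌉ − ⌈nα+ρ⌉)
the sum telescopes: every ⌈nα+ρ⌉ with 0 < n < 265 appears once with + and once with −, leaving ⌈265α+ρ⌉ − ⌈0·α+ρ⌉
265α + ρ = (265·89) / 144 = 23585/144
ρ = 0/144
⌈23585/144⌉ = 164,  ⌈0/144⌉ = 0
#1s = 164 − 0 = 164


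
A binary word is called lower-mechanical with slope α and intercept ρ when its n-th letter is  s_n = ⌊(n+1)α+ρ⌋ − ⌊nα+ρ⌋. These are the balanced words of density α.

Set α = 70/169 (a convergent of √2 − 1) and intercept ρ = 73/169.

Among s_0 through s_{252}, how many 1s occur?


#1s = Σ_{n=0}^{252} s_n = Σ_{n=0}^{252} (⌊(n+1)α+ρ⌋ − ⌊nα+ρ⌋)
the sum telescopes: every ⌊nα+ρ⌋ with 0 < n < 253 appears once with + and once with −, leaving ⌊253α+ρ⌋ − ⌊0·α+ρ⌋
253α + ρ = (253·70 + 73) / 169 = 17783/169
ρ = 73/169
⌊17783/169⌋ = 105,  ⌊73/169⌋ = 0
#1s = 105 − 0 = 105

105


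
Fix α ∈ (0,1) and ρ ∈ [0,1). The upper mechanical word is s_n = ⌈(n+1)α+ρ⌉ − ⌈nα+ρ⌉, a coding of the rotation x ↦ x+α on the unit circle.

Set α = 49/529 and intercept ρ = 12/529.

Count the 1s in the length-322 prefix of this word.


29

#1s = Σ_{n=0}^{321} s_n = Σ_{n=0}^{321} (⌈(n+1)α+ρ⌉ − ⌈nα+ρ⌉)
the sum telescopes: every ⌈nα+ρ⌉ with 0 < n < 322 appears once with + and once with −, leaving ⌈322α+ρ⌉ − ⌈0·α+ρ⌉
322α + ρ = (322·49 + 12) / 529 = 15790/529
ρ = 12/529
⌈15790/529⌉ = 30,  ⌈12/529⌉ = 1
#1s = 30 − 1 = 29


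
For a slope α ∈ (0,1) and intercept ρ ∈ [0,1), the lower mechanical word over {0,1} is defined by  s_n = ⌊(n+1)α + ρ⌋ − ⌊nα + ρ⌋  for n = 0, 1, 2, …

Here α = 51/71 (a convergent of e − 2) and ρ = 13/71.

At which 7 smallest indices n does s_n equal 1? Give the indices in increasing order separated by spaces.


n=0: ⌊64/71⌋−⌊13/71⌋ = 0−0 = 0
n=1: ⌊115/71⌋−⌊64/71⌋ = 1−0 = 1  ← one
n=2: ⌊166/71⌋−⌊115/71⌋ = 2−1 = 1  ← one
n=3: ⌊217/71⌋−⌊166/71⌋ = 3−2 = 1  ← one
n=4: ⌊268/71⌋−⌊217/71⌋ = 3−3 = 0
n=5: ⌊319/71⌋−⌊268/71⌋ = 4−3 = 1  ← one
n=6: ⌊370/71⌋−⌊319/71⌋ = 5−4 = 1  ← one
n=7: ⌊421/71⌋−⌊370/71⌋ = 5−5 = 0
n=8: ⌊472/71⌋−⌊421/71⌋ = 6−5 = 1  ← one
n=9: ⌊523/71⌋−⌊472/71⌋ = 7−6 = 1  ← one
positions of the first 7 ones: 1 2 3 5 6 8 9

1 2 3 5 6 8 9


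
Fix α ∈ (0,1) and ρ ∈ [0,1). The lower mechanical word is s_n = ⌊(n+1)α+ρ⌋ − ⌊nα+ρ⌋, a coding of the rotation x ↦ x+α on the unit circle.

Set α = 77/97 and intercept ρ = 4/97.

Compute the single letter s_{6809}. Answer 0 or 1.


(n+1)α + ρ = (6810·77 + 4) / 97 = 524374/97
nα + ρ     = (6809·77 + 4) / 97 = 524297/97
⌊524374/97⌋ = 5405,  ⌊524297/97⌋ = 5405
s_{6809} = 5405 − 5405 = 0

0


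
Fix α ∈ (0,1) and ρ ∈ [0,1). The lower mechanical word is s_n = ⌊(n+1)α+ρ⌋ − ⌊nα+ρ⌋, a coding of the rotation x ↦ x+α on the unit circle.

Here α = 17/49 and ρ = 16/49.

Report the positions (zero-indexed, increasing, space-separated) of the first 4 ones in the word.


n=0: ⌊33/49⌋−⌊16/49⌋ = 0−0 = 0
n=1: ⌊50/49⌋−⌊33/49⌋ = 1−0 = 1  ← one
n=2: ⌊67/49⌋−⌊50/49⌋ = 1−1 = 0
n=3: ⌊84/49⌋−⌊67/49⌋ = 1−1 = 0
n=4: ⌊101/49⌋−⌊84/49⌋ = 2−1 = 1  ← one
n=5: ⌊118/49⌋−⌊101/49⌋ = 2−2 = 0
n=6: ⌊135/49⌋−⌊118/49⌋ = 2−2 = 0
n=7: ⌊152/49⌋−⌊135/49⌋ = 3−2 = 1  ← one
n=8: ⌊169/49⌋−⌊152/49⌋ = 3−3 = 0
n=9: ⌊186/49⌋−⌊169/49⌋ = 3−3 = 0
n=10: ⌊203/49⌋−⌊186/49⌋ = 4−3 = 1  ← one
positions of the first 4 ones: 1 4 7 10

1 4 7 10


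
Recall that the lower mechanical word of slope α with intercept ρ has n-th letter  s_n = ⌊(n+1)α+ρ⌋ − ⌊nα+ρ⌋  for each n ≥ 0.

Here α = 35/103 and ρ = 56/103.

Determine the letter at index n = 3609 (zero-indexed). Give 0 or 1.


1

(n+1)α + ρ = (3610·35 + 56) / 103 = 126406/103
nα + ρ     = (3609·35 + 56) / 103 = 126371/103
⌊126406/103⌋ = 1227,  ⌊126371/103⌋ = 1226
s_{3609} = 1227 − 1226 = 1


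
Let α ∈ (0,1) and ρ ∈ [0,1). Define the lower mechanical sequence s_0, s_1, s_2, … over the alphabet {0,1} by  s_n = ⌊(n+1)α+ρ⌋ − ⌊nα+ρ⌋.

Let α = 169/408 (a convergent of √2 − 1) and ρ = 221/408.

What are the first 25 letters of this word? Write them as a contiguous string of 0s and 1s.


0101010010100101001010100

n=0: ⌊(1·169+221)/408⌋ − ⌊(0·169+221)/408⌋ = ⌊390/408⌋ − ⌊221/408⌋ = 0 − 0 = 0
n=1: ⌊(2·169+221)/408⌋ − ⌊(1·169+221)/408⌋ = ⌊559/408⌋ − ⌊390/408⌋ = 1 − 0 = 1
n=2: ⌊(3·169+221)/408⌋ − ⌊(2·169+221)/408⌋ = ⌊728/408⌋ − ⌊559/408⌋ = 1 − 1 = 0
n=3: ⌊(4·169+221)/408⌋ − ⌊(3·169+221)/408⌋ = ⌊897/408⌋ − ⌊728/408⌋ = 2 − 1 = 1
n=4: ⌊(5·169+221)/408⌋ − ⌊(4·169+221)/408⌋ = ⌊1066/408⌋ − ⌊897/408⌋ = 2 − 2 = 0
n=5: ⌊(6·169+221)/408⌋ − ⌊(5·169+221)/408⌋ = ⌊1235/408⌋ − ⌊1066/408⌋ = 3 − 2 = 1
n=6: ⌊(7·169+221)/408⌋ − ⌊(6·169+221)/408⌋ = ⌊1404/408⌋ − ⌊1235/408⌋ = 3 − 3 = 0
n=7: ⌊(8·169+221)/408⌋ − ⌊(7·169+221)/408⌋ = ⌊1573/408⌋ − ⌊1404/408⌋ = 3 − 3 = 0
n=8: ⌊(9·169+221)/408⌋ − ⌊(8·169+221)/408⌋ = ⌊1742/408⌋ − ⌊1573/408⌋ = 4 − 3 = 1
n=9: ⌊(10·169+221)/408⌋ − ⌊(9·169+221)/408⌋ = ⌊1911/408⌋ − ⌊1742/408⌋ = 4 − 4 = 0
n=10: ⌊(11·169+221)/408⌋ − ⌊(10·169+221)/408⌋ = ⌊2080/408⌋ − ⌊1911/408⌋ = 5 − 4 = 1
n=11: ⌊(12·169+221)/408⌋ − ⌊(11·169+221)/408⌋ = ⌊2249/408⌋ − ⌊2080/408⌋ = 5 − 5 = 0
n=12: ⌊(13·169+221)/408⌋ − ⌊(12·169+221)/408⌋ = ⌊2418/408⌋ − ⌊2249/408⌋ = 5 − 5 = 0
n=13: ⌊(14·169+221)/408⌋ − ⌊(13·169+221)/408⌋ = ⌊2587/408⌋ − ⌊2418/408⌋ = 6 − 5 = 1
n=14: ⌊(15·169+221)/408⌋ − ⌊(14·169+221)/408⌋ = ⌊2756/408⌋ − ⌊2587/408⌋ = 6 − 6 = 0
n=15: ⌊(16·169+221)/408⌋ − ⌊(15·169+221)/408⌋ = ⌊2925/408⌋ − ⌊2756/408⌋ = 7 − 6 = 1
n=16: ⌊(17·169+221)/408⌋ − ⌊(16·169+221)/408⌋ = ⌊3094/408⌋ − ⌊2925/408⌋ = 7 − 7 = 0
n=17: ⌊(18·169+221)/408⌋ − ⌊(17·169+221)/408⌋ = ⌊3263/408⌋ − ⌊3094/408⌋ = 7 − 7 = 0
n=18: ⌊(19·169+221)/408⌋ − ⌊(18·169+221)/408⌋ = ⌊3432/408⌋ − ⌊3263/408⌋ = 8 − 7 = 1
n=19: ⌊(20·169+221)/408⌋ − ⌊(19·169+221)/408⌋ = ⌊3601/408⌋ − ⌊3432/408⌋ = 8 − 8 = 0
n=20: ⌊(21·169+221)/408⌋ − ⌊(20·169+221)/408⌋ = ⌊3770/408⌋ − ⌊3601/408⌋ = 9 − 8 = 1
n=21: ⌊(22·169+221)/408⌋ − ⌊(21·169+221)/408⌋ = ⌊3939/408⌋ − ⌊3770/408⌋ = 9 − 9 = 0
n=22: ⌊(23·169+221)/408⌋ − ⌊(22·169+221)/408⌋ = ⌊4108/408⌋ − ⌊3939/408⌋ = 10 − 9 = 1
n=23: ⌊(24·169+221)/408⌋ − ⌊(23·169+221)/408⌋ = ⌊4277/408⌋ − ⌊4108/408⌋ = 10 − 10 = 0
n=24: ⌊(25·169+221)/408⌋ − ⌊(24·169+221)/408⌋ = ⌊4446/408⌋ − ⌊4277/408⌋ = 10 − 10 = 0


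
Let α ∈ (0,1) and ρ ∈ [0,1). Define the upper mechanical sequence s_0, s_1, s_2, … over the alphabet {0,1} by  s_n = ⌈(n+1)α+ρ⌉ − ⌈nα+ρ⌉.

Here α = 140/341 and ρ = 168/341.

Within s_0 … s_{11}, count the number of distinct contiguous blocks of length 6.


t_n = ⌈(n·140+168)/341⌉ for n = 0 … 12:
  n=0…9: ⌈168/341⌉=1 ⌈308/341⌉=1 ⌈448/341⌉=2 ⌈588/341⌉=2 ⌈728/341⌉=3 ⌈868/341⌉=3 ⌈1008/341⌉=3 ⌈1148/341⌉=4 ⌈1288/341⌉=4 ⌈1428/341⌉=5
  n=10…12: ⌈1568/341⌉=5 ⌈1708/341⌉=6 ⌈1848/341⌉=6
s_n = t_(n+1) − t_n for n = 0 … 11 gives
prefix = 010100101010
slide a length-6 window over [0..5] … [6..11] (7 windows); first occurrence of each distinct factor:
  [  0..  5] 010100
  [  1..  6] 101001
  [  2..  7] 010010
  [  3..  8] 100101
  [  4..  9] 001010
  [  5.. 10] 010101
  [  6.. 11] 101010
distinct factors: {001010, 010010, 010100, 010101, 100101, 101001, 101010}
count = 7  (Sturmian bound for length 6 is 7)

7


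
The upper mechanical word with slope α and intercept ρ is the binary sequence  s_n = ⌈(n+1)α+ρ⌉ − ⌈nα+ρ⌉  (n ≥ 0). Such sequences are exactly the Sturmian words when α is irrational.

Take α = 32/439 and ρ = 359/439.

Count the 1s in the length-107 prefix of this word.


#1s = Σ_{n=0}^{106} s_n = Σ_{n=0}^{106} (⌈(n+1)α+ρ⌉ − ⌈nα+ρ⌉)
the sum telescopes: every ⌈nα+ρ⌉ with 0 < n < 107 appears once with + and once with −, leaving ⌈107α+ρ⌉ − ⌈0·α+ρ⌉
107α + ρ = (107·32 + 359) / 439 = 3783/439
ρ = 359/439
⌈3783/439⌉ = 9,  ⌈359/439⌉ = 1
#1s = 9 − 1 = 8

8


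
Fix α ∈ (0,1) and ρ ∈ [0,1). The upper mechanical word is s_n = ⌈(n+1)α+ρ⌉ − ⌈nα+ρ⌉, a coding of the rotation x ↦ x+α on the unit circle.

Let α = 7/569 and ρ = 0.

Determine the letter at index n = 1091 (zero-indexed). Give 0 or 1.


(n+1)α + ρ = (1092·7) / 569 = 7644/569
nα + ρ     = (1091·7) / 569 = 7637/569
⌈7644/569⌉ = 14,  ⌈7637/569⌉ = 14
s_{1091} = 14 − 14 = 0

0


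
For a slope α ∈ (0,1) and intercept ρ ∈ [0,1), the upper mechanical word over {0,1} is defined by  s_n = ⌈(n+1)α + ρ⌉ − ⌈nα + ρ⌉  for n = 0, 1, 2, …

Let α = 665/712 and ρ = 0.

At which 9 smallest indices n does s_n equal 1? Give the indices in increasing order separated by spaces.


0 1 2 3 4 5 6 7 8

n=0: ⌈665/712⌉−⌈0/712⌉ = 1−0 = 1  ← one
n=1: ⌈1330/712⌉−⌈665/712⌉ = 2−1 = 1  ← one
n=2: ⌈1995/712⌉−⌈1330/712⌉ = 3−2 = 1  ← one
n=3: ⌈2660/712⌉−⌈1995/712⌉ = 4−3 = 1  ← one
n=4: ⌈3325/712⌉−⌈2660/712⌉ = 5−4 = 1  ← one
n=5: ⌈3990/712⌉−⌈3325/712⌉ = 6−5 = 1  ← one
n=6: ⌈4655/712⌉−⌈3990/712⌉ = 7−6 = 1  ← one
n=7: ⌈5320/712⌉−⌈4655/712⌉ = 8−7 = 1  ← one
n=8: ⌈5985/712⌉−⌈5320/712⌉ = 9−8 = 1  ← one
positions of the first 9 ones: 0 1 2 3 4 5 6 7 8


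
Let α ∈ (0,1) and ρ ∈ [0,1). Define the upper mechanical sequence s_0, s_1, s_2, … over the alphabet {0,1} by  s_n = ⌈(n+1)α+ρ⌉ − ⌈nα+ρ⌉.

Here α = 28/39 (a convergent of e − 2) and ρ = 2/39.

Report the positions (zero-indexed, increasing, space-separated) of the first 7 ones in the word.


n=0: ⌈30/39⌉−⌈2/39⌉ = 1−1 = 0
n=1: ⌈58/39⌉−⌈30/39⌉ = 2−1 = 1  ← one
n=2: ⌈86/39⌉−⌈58/39⌉ = 3−2 = 1  ← one
n=3: ⌈114/39⌉−⌈86/39⌉ = 3−3 = 0
n=4: ⌈142/39⌉−⌈114/39⌉ = 4−3 = 1  ← one
n=5: ⌈170/39⌉−⌈142/39⌉ = 5−4 = 1  ← one
n=6: ⌈198/39⌉−⌈170/39⌉ = 6−5 = 1  ← one
n=7: ⌈226/39⌉−⌈198/39⌉ = 6−6 = 0
n=8: ⌈254/39⌉−⌈226/39⌉ = 7−6 = 1  ← one
n=9: ⌈282/39⌉−⌈254/39⌉ = 8−7 = 1  ← one
positions of the first 7 ones: 1 2 4 5 6 8 9

1 2 4 5 6 8 9


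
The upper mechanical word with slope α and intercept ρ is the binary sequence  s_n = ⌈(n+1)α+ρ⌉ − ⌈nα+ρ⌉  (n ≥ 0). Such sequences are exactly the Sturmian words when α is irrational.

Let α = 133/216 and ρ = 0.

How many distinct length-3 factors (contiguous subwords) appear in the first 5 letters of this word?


t_n = ⌈(n·133)/216⌉ for n = 0 … 5:
  n=0…5: ⌈0/216⌉=0 ⌈133/216⌉=1 ⌈266/216⌉=2 ⌈399/216⌉=2 ⌈532/216⌉=3 ⌈665/216⌉=4
s_n = t_(n+1) − t_n for n = 0 … 4 gives
prefix = 11011
slide a length-3 window over [0..2] … [2..4] (3 windows); first occurrence of each distinct factor:
  [  0..  2] 110
  [  1..  3] 101
  [  2..  4] 011
distinct factors: {011, 101, 110}
count = 3  (Sturmian bound for length 3 is 4)

3


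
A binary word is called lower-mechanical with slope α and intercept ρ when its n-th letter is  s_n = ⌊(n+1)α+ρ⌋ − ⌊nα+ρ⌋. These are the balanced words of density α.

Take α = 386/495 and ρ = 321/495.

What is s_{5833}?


0

(n+1)α + ρ = (5834·386 + 321) / 495 = 2252245/495
nα + ρ     = (5833·386 + 321) / 495 = 2251859/495
⌊2252245/495⌋ = 4549,  ⌊2251859/495⌋ = 4549
s_{5833} = 4549 − 4549 = 0


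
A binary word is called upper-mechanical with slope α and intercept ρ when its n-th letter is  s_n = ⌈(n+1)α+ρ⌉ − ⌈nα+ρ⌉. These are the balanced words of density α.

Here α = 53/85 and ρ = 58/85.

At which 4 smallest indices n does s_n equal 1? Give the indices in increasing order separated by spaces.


0 2 3 5

n=0: ⌈111/85⌉−⌈58/85⌉ = 2−1 = 1  ← one
n=1: ⌈164/85⌉−⌈111/85⌉ = 2−2 = 0
n=2: ⌈217/85⌉−⌈164/85⌉ = 3−2 = 1  ← one
n=3: ⌈270/85⌉−⌈217/85⌉ = 4−3 = 1  ← one
n=4: ⌈323/85⌉−⌈270/85⌉ = 4−4 = 0
n=5: ⌈376/85⌉−⌈323/85⌉ = 5−4 = 1  ← one
positions of the first 4 ones: 0 2 3 5


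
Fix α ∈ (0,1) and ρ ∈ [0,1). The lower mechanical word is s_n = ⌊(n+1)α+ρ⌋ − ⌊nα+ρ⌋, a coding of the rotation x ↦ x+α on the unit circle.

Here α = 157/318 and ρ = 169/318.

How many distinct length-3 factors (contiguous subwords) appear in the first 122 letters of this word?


t_n = ⌊(n·157+169)/318⌋ for n = 0 … 122:
  n=0…9: ⌊169/318⌋=0 ⌊326/318⌋=1 ⌊483/318⌋=1 ⌊640/318⌋=2 ⌊797/318⌋=2 ⌊954/318⌋=3 ⌊1111/318⌋=3 ⌊1268/318⌋=3 ⌊1425/318⌋=4 ⌊1582/318⌋=4
  n=10…19: ⌊1739/318⌋=5 ⌊1896/318⌋=5 ⌊2053/318⌋=6 ⌊2210/318⌋=6 ⌊2367/318⌋=7 ⌊2524/318⌋=7 ⌊2681/318⌋=8 ⌊2838/318⌋=8 ⌊2995/318⌋=9 ⌊3152/318⌋=9
  n=20…29: ⌊3309/318⌋=10 ⌊3466/318⌋=10 ⌊3623/318⌋=11 ⌊3780/318⌋=11 ⌊3937/318⌋=12 ⌊4094/318⌋=12 ⌊4251/318⌋=13 ⌊4408/318⌋=13 ⌊4565/318⌋=14 ⌊4722/318⌋=14
  n=30…39: ⌊4879/318⌋=15 ⌊5036/318⌋=15 ⌊5193/318⌋=16 ⌊5350/318⌋=16 ⌊5507/318⌋=17 ⌊5664/318⌋=17 ⌊5821/318⌋=18 ⌊5978/318⌋=18 ⌊6135/318⌋=19 ⌊6292/318⌋=19
  n=40…49: ⌊6449/318⌋=20 ⌊6606/318⌋=20 ⌊6763/318⌋=21 ⌊6920/318⌋=21 ⌊7077/318⌋=22 ⌊7234/318⌋=22 ⌊7391/318⌋=23 ⌊7548/318⌋=23 ⌊7705/318⌋=24 ⌊7862/318⌋=24
  n=50…59: ⌊8019/318⌋=25 ⌊8176/318⌋=25 ⌊8333/318⌋=26 ⌊8490/318⌋=26 ⌊8647/318⌋=27 ⌊8804/318⌋=27 ⌊8961/318⌋=28 ⌊9118/318⌋=28 ⌊9275/318⌋=29 ⌊9432/318⌋=29
  n=60…69: ⌊9589/318⌋=30 ⌊9746/318⌋=30 ⌊9903/318⌋=31 ⌊10060/318⌋=31 ⌊10217/318⌋=32 ⌊10374/318⌋=32 ⌊10531/318⌋=33 ⌊10688/318⌋=33 ⌊10845/318⌋=34 ⌊11002/318⌋=34
  n=70…79: ⌊11159/318⌋=35 ⌊11316/318⌋=35 ⌊11473/318⌋=36 ⌊11630/318⌋=36 ⌊11787/318⌋=37 ⌊11944/318⌋=37 ⌊12101/318⌋=38 ⌊12258/318⌋=38 ⌊12415/318⌋=39 ⌊12572/318⌋=39
  n=80…89: ⌊12729/318⌋=40 ⌊12886/318⌋=40 ⌊13043/318⌋=41 ⌊13200/318⌋=41 ⌊13357/318⌋=42 ⌊13514/318⌋=42 ⌊13671/318⌋=42 ⌊13828/318⌋=43 ⌊13985/318⌋=43 ⌊14142/318⌋=44
  n=90…99: ⌊14299/318⌋=44 ⌊14456/318⌋=45 ⌊14613/318⌋=45 ⌊14770/318⌋=46 ⌊14927/318⌋=46 ⌊15084/318⌋=47 ⌊15241/318⌋=47 ⌊15398/318⌋=48 ⌊15555/318⌋=48 ⌊15712/318⌋=49
  n=100…109: ⌊15869/318⌋=49 ⌊16026/318⌋=50 ⌊16183/318⌋=50 ⌊16340/318⌋=51 ⌊16497/318⌋=51 ⌊16654/318⌋=52 ⌊16811/318⌋=52 ⌊16968/318⌋=53 ⌊17125/318⌋=53 ⌊17282/318⌋=54
  n=110…119: ⌊17439/318⌋=54 ⌊17596/318⌋=55 ⌊17753/318⌋=55 ⌊17910/318⌋=56 ⌊18067/318⌋=56 ⌊18224/318⌋=57 ⌊18381/318⌋=57 ⌊18538/318⌋=58 ⌊18695/318⌋=58 ⌊18852/318⌋=59
  n=120…122: ⌊19009/318⌋=59 ⌊19166/318⌋=60 ⌊19323/318⌋=60
s_n = t_(n+1) − t_n for n = 0 … 121 gives
prefix = 10101001010101010101010101010101010101010101010101010101010101010101010101010101010100101010101010101010101010101010101010
slide a length-3 window over [0..2] … [119..121] (120 windows); first occurrence of each distinct factor:
  [  0..  2] 101
  [  1..  3] 010
  [  4..  6] 100
  [  5..  7] 001
  (the other 116 windows repeat one of these)
distinct factors: {001, 010, 100, 101}
count = 4  (Sturmian bound for length 3 is 4)

4


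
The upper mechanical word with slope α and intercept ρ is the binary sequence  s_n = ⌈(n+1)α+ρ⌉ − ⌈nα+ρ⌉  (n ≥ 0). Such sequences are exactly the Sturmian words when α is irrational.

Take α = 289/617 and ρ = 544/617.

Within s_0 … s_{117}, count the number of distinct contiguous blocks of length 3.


t_n = ⌈(n·289+544)/617⌉ for n = 0 … 118:
  n=0…9: ⌈544/617⌉=1 ⌈833/617⌉=2 ⌈1122/617⌉=2 ⌈1411/617⌉=3 ⌈1700/617⌉=3 ⌈1989/617⌉=4 ⌈2278/617⌉=4 ⌈2567/617⌉=5 ⌈2856/617⌉=5 ⌈3145/617⌉=6
  n=10…19: ⌈3434/617⌉=6 ⌈3723/617⌉=7 ⌈4012/617⌉=7 ⌈4301/617⌉=7 ⌈4590/617⌉=8 ⌈4879/617⌉=8 ⌈5168/617⌉=9 ⌈5457/617⌉=9 ⌈5746/617⌉=10 ⌈6035/617⌉=10
  n=20…29: ⌈6324/617⌉=11 ⌈6613/617⌉=11 ⌈6902/617⌉=12 ⌈7191/617⌉=12 ⌈7480/617⌉=13 ⌈7769/617⌉=13 ⌈8058/617⌉=14 ⌈8347/617⌉=14 ⌈8636/617⌉=14 ⌈8925/617⌉=15
  n=30…39: ⌈9214/617⌉=15 ⌈9503/617⌉=16 ⌈9792/617⌉=16 ⌈10081/617⌉=17 ⌈10370/617⌉=17 ⌈10659/617⌉=18 ⌈10948/617⌉=18 ⌈11237/617⌉=19 ⌈11526/617⌉=19 ⌈11815/617⌉=20
  n=40…49: ⌈12104/617⌉=20 ⌈12393/617⌉=21 ⌈12682/617⌉=21 ⌈12971/617⌉=22 ⌈13260/617⌉=22 ⌈13549/617⌉=22 ⌈13838/617⌉=23 ⌈14127/617⌉=23 ⌈14416/617⌉=24 ⌈14705/617⌉=24
  n=50…59: ⌈14994/617⌉=25 ⌈15283/617⌉=25 ⌈15572/617⌉=26 ⌈15861/617⌉=26 ⌈16150/617⌉=27 ⌈16439/617⌉=27 ⌈16728/617⌉=28 ⌈17017/617⌉=28 ⌈17306/617⌉=29 ⌈17595/617⌉=29
  n=60…69: ⌈17884/617⌉=29 ⌈18173/617⌉=30 ⌈18462/617⌉=30 ⌈18751/617⌉=31 ⌈19040/617⌉=31 ⌈19329/617⌉=32 ⌈19618/617⌉=32 ⌈19907/617⌉=33 ⌈20196/617⌉=33 ⌈20485/617⌉=34
  n=70…79: ⌈20774/617⌉=34 ⌈21063/617⌉=35 ⌈21352/617⌉=35 ⌈21641/617⌉=36 ⌈21930/617⌉=36 ⌈22219/617⌉=37 ⌈22508/617⌉=37 ⌈22797/617⌉=37 ⌈23086/617⌉=38 ⌈23375/617⌉=38
  n=80…89: ⌈23664/617⌉=39 ⌈23953/617⌉=39 ⌈24242/617⌉=40 ⌈24531/617⌉=40 ⌈24820/617⌉=41 ⌈25109/617⌉=41 ⌈25398/617⌉=42 ⌈25687/617⌉=42 ⌈25976/617⌉=43 ⌈26265/617⌉=43
  n=90…99: ⌈26554/617⌉=44 ⌈26843/617⌉=44 ⌈27132/617⌉=44 ⌈27421/617⌉=45 ⌈27710/617⌉=45 ⌈27999/617⌉=46 ⌈28288/617⌉=46 ⌈28577/617⌉=47 ⌈28866/617⌉=47 ⌈29155/617⌉=48
  n=100…109: ⌈29444/617⌉=48 ⌈29733/617⌉=49 ⌈30022/617⌉=49 ⌈30311/617⌉=50 ⌈30600/617⌉=50 ⌈30889/617⌉=51 ⌈31178/617⌉=51 ⌈31467/617⌉=51 ⌈31756/617⌉=52 ⌈32045/617⌉=52
  n=110…118: ⌈32334/617⌉=53 ⌈32623/617⌉=53 ⌈32912/617⌉=54 ⌈33201/617⌉=54 ⌈33490/617⌉=55 ⌈33779/617⌉=55 ⌈34068/617⌉=56 ⌈34357/617⌉=56 ⌈34646/617⌉=57
s_n = t_(n+1) − t_n for n = 0 … 117 gives
prefix = 1010101010100101010101010100101010101010101001010101010101001010101010101010010101010101010010101010101010010101010101
slide a length-3 window over [0..2] … [115..117] (116 windows); first occurrence of each distinct factor:
  [  0..  2] 101
  [  1..  3] 010
  [ 10.. 12] 100
  [ 11.. 13] 001
  (the other 112 windows repeat one of these)
distinct factors: {001, 010, 100, 101}
count = 4  (Sturmian bound for length 3 is 4)

4


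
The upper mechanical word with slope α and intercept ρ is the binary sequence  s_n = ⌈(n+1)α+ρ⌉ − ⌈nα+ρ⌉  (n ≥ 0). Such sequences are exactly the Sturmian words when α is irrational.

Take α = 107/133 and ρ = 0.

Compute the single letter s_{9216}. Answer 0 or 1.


(n+1)α + ρ = (9217·107) / 133 = 986219/133
nα + ρ     = (9216·107) / 133 = 986112/133
⌈986219/133⌉ = 7416,  ⌈986112/133⌉ = 7415
s_{9216} = 7416 − 7415 = 1

1


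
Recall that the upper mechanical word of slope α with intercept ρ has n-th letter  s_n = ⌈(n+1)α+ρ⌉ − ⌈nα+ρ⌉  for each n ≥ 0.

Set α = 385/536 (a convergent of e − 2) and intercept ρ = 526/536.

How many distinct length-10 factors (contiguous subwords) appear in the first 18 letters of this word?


8

t_n = ⌈(n·385+526)/536⌉ for n = 0 … 18:
  n=0…9: ⌈526/536⌉=1 ⌈911/536⌉=2 ⌈1296/536⌉=3 ⌈1681/536⌉=4 ⌈2066/536⌉=4 ⌈2451/536⌉=5 ⌈2836/536⌉=6 ⌈3221/536⌉=7 ⌈3606/536⌉=7 ⌈3991/536⌉=8
  n=10…18: ⌈4376/536⌉=9 ⌈4761/536⌉=9 ⌈5146/536⌉=10 ⌈5531/536⌉=11 ⌈5916/536⌉=12 ⌈6301/536⌉=12 ⌈6686/536⌉=13 ⌈7071/536⌉=14 ⌈7456/536⌉=14
s_n = t_(n+1) − t_n for n = 0 … 17 gives
prefix = 111011101101110110
slide a length-10 window over [0..9] … [8..17] (9 windows); first occurrence of each distinct factor:
  [  0..  9] 1110111011
  [  1.. 10] 1101110110
  [  2.. 11] 1011101101
  [  3.. 12] 0111011011
  [  4.. 13] 1110110111
  [  5.. 14] 1101101110
  [  6.. 15] 1011011101
  [  7.. 16] 0110111011
  (the other 1 window repeats one of these)
distinct factors: {0110111011, 0111011011, 1011011101, 1011101101, 1101101110, 1101110110, 1110110111, 1110111011}
count = 8  (Sturmian bound for length 10 is 11)


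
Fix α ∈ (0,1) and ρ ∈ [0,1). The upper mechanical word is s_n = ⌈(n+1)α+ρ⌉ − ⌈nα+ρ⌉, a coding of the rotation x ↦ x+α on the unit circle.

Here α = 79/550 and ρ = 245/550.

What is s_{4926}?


(n+1)α + ρ = (4927·79 + 245) / 550 = 389478/550
nα + ρ     = (4926·79 + 245) / 550 = 389399/550
⌈389478/550⌉ = 709,  ⌈389399/550⌉ = 708
s_{4926} = 709 − 708 = 1

1


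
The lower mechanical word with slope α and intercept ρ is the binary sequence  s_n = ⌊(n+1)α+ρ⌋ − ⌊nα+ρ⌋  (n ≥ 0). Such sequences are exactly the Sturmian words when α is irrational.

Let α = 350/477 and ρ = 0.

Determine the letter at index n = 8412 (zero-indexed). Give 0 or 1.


1

(n+1)α + ρ = (8413·350) / 477 = 2944550/477
nα + ρ     = (8412·350) / 477 = 2944200/477
⌊2944550/477⌋ = 6173,  ⌊2944200/477⌋ = 6172
s_{8412} = 6173 − 6172 = 1


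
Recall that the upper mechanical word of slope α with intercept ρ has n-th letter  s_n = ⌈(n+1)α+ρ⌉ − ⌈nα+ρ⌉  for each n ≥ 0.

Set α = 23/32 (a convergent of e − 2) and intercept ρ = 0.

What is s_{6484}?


1

(n+1)α + ρ = (6485·23) / 32 = 149155/32
nα + ρ     = (6484·23) / 32 = 149132/32
⌈149155/32⌉ = 4662,  ⌈149132/32⌉ = 4661
s_{6484} = 4662 − 4661 = 1


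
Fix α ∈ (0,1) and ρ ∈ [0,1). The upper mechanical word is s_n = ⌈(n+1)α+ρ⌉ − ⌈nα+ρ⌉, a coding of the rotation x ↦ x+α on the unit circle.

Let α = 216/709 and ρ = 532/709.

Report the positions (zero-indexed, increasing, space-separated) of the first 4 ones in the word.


0 4 7 10

n=0: ⌈748/709⌉−⌈532/709⌉ = 2−1 = 1  ← one
n=1: ⌈964/709⌉−⌈748/709⌉ = 2−2 = 0
n=2: ⌈1180/709⌉−⌈964/709⌉ = 2−2 = 0
n=3: ⌈1396/709⌉−⌈1180/709⌉ = 2−2 = 0
n=4: ⌈1612/709⌉−⌈1396/709⌉ = 3−2 = 1  ← one
n=5: ⌈1828/709⌉−⌈1612/709⌉ = 3−3 = 0
n=6: ⌈2044/709⌉−⌈1828/709⌉ = 3−3 = 0
n=7: ⌈2260/709⌉−⌈2044/709⌉ = 4−3 = 1  ← one
n=8: ⌈2476/709⌉−⌈2260/709⌉ = 4−4 = 0
n=9: ⌈2692/709⌉−⌈2476/709⌉ = 4−4 = 0
n=10: ⌈2908/709⌉−⌈2692/709⌉ = 5−4 = 1  ← one
positions of the first 4 ones: 0 4 7 10


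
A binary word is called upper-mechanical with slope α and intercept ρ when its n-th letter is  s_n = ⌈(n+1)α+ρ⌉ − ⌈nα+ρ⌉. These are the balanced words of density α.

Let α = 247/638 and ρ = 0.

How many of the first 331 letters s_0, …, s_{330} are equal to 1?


129

#1s = Σ_{n=0}^{330} s_n = Σ_{n=0}^{330} (⌈(n+1)α+ρ⌉ − ⌈nα+ρ⌉)
the sum telescopes: every ⌈nα+ρ⌉ with 0 < n < 331 appears once with + and once with −, leaving ⌈331α+ρ⌉ − ⌈0·α+ρ⌉
331α + ρ = (331·247) / 638 = 81757/638
ρ = 0/638
⌈81757/638⌉ = 129,  ⌈0/638⌉ = 0
#1s = 129 − 0 = 129
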